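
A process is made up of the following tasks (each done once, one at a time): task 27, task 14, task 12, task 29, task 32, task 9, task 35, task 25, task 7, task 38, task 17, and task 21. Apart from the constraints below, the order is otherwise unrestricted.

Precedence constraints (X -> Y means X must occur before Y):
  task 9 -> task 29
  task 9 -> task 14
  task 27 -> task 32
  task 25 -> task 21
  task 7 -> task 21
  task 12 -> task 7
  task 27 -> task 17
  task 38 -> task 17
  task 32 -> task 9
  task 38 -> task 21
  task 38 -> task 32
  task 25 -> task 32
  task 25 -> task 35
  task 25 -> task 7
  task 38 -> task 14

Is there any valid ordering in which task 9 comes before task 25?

The constraints give a chain task 25 → task 32 → task 9, which forces task 25 before task 9.
Hence task 9 can never be scheduled before task 25.

No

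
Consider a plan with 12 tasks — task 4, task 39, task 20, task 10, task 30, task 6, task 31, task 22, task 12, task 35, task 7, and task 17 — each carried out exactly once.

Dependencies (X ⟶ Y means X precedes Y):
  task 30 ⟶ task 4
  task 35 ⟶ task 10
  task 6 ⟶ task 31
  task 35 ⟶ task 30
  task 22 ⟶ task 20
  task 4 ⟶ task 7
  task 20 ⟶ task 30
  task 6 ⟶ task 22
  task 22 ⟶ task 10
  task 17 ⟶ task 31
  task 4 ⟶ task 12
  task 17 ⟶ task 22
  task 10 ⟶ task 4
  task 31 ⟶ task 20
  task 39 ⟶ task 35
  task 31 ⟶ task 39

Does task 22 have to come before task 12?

There is a constraint chain task 22 → task 10 → task 4 → task 12.
That forces task 22 before task 12 in every valid schedule.

Yes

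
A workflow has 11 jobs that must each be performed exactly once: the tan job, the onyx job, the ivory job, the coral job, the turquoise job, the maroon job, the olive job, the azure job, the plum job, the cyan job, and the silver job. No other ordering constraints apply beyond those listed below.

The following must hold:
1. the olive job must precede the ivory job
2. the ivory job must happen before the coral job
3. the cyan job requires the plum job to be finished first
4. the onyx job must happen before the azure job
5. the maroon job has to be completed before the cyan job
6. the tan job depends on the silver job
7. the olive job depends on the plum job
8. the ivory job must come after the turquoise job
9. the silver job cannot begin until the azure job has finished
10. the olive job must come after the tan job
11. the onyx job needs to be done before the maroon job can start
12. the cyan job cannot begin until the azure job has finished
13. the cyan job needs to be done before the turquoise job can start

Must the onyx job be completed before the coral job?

Yes

Chaining the stated constraints: the onyx job → the maroon job → the cyan job → the turquoise job → the ivory job → the coral job.
Hence the onyx job necessarily comes before the coral job.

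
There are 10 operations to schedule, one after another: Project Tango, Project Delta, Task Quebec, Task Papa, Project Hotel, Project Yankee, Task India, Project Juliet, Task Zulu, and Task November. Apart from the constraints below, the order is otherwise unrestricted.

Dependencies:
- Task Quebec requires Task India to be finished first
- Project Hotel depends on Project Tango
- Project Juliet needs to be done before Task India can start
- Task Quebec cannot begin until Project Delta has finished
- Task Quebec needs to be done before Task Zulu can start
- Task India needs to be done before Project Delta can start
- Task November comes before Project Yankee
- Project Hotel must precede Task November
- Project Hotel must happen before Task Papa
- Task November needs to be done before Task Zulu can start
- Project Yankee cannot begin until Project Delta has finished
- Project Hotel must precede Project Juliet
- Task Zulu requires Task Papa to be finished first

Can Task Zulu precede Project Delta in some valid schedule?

No

There is a dependency chain Project Delta → Task Quebec → Task Zulu, so Task Zulu always comes after Project Delta.
Hence Task Zulu can never be scheduled before Project Delta.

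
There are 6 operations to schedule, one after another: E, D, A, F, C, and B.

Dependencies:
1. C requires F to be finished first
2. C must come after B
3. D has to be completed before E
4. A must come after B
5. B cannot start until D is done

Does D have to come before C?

Following the dependencies: D → B → C.
That forces D before C in every valid schedule.

Yes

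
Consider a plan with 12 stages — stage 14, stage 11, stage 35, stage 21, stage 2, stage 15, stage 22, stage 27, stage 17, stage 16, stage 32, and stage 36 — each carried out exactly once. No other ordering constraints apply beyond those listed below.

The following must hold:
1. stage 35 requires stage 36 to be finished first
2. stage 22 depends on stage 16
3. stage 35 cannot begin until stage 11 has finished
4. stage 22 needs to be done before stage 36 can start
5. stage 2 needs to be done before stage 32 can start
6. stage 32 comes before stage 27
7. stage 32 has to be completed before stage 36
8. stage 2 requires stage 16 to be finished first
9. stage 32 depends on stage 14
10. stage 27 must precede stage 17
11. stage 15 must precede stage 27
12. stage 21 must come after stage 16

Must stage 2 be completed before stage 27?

Tracing the constraints gives a chain: stage 2 → stage 32 → stage 27.
Hence stage 2 necessarily comes before stage 27.

Yes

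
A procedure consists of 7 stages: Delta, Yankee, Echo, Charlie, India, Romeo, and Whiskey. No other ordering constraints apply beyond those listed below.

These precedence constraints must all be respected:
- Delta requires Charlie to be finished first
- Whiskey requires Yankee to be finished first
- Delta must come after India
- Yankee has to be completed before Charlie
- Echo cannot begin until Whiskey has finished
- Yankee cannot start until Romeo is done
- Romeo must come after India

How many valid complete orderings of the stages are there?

Only India has no prerequisites, so it must go first.
Systematically extending each partial ordering one stage at a time and counting, there are 6 complete orderings.

6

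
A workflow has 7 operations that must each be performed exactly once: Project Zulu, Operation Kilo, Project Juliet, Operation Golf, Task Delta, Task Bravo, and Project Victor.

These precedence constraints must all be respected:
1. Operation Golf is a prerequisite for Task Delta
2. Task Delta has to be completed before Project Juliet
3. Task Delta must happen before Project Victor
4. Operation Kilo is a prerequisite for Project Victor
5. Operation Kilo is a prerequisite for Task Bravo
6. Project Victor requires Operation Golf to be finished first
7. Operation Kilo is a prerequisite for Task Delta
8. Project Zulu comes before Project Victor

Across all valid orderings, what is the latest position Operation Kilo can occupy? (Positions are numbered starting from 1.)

Following every chain forward from Operation Kilo, the operations that must come later are Project Juliet, Task Delta, Task Bravo, Project Victor — 4 of them.
With 4 mandatory successors out of 7 operations total, the latest slot for Operation Kilo is 7−4 = 3, and it's reachable by doing all non-successors before Operation Kilo.

3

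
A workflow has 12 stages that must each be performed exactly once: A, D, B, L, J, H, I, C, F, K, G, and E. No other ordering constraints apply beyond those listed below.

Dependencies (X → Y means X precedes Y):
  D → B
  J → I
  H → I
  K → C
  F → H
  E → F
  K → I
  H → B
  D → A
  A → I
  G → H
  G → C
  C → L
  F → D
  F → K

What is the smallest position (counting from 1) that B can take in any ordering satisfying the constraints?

6

Every stage that must precede B has to come before it. Tracing all chains that end at B, those stages are: D, H, F, G, E — 5 in total.
With 5 mandatory predecessors, the earliest B can sit is position 5+1 = 6, and placing just those 5 first achieves it.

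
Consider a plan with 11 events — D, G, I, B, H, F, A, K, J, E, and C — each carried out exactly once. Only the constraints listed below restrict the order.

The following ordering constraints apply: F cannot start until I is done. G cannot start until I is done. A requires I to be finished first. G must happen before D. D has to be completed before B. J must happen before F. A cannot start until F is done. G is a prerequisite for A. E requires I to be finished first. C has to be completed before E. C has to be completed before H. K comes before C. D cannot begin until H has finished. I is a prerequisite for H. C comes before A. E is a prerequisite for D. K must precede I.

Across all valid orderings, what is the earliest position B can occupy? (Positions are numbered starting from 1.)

Working backwards through the constraints from B, its full set of required predecessors is D, G, I, H, K, E, C — 7 of them.
So at minimum 7 events come before B, putting B no earlier than position 8. That position is achievable by scheduling exactly those predecessors first.

8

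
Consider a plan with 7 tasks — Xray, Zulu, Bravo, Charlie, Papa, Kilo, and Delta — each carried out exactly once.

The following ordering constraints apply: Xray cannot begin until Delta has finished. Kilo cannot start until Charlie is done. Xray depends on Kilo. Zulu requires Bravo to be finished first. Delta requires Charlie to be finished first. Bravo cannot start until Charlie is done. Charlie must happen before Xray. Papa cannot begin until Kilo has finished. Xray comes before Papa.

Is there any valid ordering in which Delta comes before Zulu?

Yes

The constraints leave Delta and Zulu unordered relative to each other; nothing requires Zulu earlier.
That means at least one valid schedule has Delta before Zulu.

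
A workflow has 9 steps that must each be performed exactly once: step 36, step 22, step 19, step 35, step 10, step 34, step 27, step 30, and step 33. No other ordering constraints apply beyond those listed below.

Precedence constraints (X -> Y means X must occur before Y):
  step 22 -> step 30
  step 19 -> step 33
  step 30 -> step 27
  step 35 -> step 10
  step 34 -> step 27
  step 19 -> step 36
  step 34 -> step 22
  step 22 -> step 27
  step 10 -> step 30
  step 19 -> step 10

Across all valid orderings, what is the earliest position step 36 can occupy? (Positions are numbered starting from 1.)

2

The only step forced before step 36 (directly or transitively) is step 19.
With 1 mandatory predecessor, the earliest step 36 can sit is position 1+1 = 2, and placing just that one first achieves it.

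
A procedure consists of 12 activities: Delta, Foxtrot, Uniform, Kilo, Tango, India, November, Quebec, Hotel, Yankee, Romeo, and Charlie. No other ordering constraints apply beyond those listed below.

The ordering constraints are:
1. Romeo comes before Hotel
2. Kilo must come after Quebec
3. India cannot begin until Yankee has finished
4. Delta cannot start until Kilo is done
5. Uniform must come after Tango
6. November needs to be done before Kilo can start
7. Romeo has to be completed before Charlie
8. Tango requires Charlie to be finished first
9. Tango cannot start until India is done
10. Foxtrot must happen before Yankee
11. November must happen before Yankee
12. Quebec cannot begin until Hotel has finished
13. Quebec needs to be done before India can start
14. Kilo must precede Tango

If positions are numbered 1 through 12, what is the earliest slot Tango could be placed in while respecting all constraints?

The activities that are forced before Tango, directly or transitively, are Foxtrot, Kilo, India, November, Quebec, Hotel, Yankee, Romeo, Charlie. That's 9 activities.
With 9 mandatory predecessors, the earliest Tango can sit is position 9+1 = 10, and placing just those 9 first achieves it.

10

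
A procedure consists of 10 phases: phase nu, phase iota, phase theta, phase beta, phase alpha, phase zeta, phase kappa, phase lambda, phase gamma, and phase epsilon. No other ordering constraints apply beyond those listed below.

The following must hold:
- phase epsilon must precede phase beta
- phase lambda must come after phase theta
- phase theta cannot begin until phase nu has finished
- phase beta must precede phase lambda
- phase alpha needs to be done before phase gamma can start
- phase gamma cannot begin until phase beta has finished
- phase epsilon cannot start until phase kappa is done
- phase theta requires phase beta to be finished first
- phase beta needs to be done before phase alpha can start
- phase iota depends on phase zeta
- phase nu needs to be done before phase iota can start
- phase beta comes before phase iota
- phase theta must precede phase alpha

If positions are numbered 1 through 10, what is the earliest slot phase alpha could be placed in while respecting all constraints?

6

Working backwards through the constraints from phase alpha, its full set of required predecessors is phase nu, phase theta, phase beta, phase kappa, phase epsilon — 5 of them.
So at minimum 5 phases come before phase alpha, putting phase alpha no earlier than position 6. That position is achievable by scheduling exactly those predecessors first.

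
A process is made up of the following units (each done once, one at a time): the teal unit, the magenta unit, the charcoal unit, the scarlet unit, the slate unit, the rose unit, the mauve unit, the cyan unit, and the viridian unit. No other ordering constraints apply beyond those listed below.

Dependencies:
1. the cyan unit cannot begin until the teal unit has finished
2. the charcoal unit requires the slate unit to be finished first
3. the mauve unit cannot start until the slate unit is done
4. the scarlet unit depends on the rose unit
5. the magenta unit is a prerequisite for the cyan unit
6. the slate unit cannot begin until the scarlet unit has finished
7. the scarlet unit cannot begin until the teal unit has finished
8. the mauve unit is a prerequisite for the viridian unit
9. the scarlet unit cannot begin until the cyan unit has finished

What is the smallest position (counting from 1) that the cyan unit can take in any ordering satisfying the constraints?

Working backwards through the constraints from the cyan unit, its full set of required predecessors is the teal unit, the magenta unit — 2 of them.
So at minimum 2 units come before the cyan unit, putting the cyan unit no earlier than position 3. That position is achievable by scheduling exactly those predecessors first.

3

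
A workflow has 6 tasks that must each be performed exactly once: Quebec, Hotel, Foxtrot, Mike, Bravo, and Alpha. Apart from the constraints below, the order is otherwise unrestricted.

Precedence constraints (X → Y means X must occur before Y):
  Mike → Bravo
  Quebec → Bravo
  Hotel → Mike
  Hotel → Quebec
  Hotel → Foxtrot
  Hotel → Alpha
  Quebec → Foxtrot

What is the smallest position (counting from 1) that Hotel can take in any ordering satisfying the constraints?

Hotel has no prerequisites at all, so it can go in position 1.

1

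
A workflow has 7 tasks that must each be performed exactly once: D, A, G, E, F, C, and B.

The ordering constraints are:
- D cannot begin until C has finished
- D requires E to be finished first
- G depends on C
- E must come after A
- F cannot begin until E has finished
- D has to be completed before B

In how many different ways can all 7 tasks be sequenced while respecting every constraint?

48

2 tasks have no prerequisites (A, C), so any of them could come first.
Enumerating by repeatedly choosing an available task (one whose prerequisites are all placed) gives 48 distinct complete orderings.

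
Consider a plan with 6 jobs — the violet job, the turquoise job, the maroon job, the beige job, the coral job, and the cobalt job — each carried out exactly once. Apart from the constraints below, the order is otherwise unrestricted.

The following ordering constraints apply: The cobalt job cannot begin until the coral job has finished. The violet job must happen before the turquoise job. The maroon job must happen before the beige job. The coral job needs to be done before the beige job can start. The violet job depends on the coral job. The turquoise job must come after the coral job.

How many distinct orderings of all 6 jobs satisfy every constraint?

The jobs with no prerequisites are the maroon job, the coral job; any of them can be placed first.
Counting all ways to extend the partial order to a total order gives 42.

42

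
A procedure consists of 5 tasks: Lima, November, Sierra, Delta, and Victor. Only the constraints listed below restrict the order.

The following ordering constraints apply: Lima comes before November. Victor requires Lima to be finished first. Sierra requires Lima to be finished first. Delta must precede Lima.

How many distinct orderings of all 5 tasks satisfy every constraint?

6

Only Delta has no prerequisites, so it must go first.
Enumerating by repeatedly choosing an available task (one whose prerequisites are all placed) gives 6 distinct complete orderings.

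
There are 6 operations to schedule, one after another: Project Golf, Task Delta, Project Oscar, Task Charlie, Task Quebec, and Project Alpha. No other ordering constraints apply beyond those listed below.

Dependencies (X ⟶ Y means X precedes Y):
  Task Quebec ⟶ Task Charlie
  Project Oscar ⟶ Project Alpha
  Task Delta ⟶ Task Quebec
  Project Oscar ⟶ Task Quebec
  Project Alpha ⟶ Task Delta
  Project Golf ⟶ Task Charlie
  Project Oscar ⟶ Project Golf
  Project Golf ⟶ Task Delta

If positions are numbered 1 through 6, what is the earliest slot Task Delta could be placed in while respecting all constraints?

The operations that are forced before Task Delta, directly or transitively, are Project Golf, Project Oscar, Project Alpha. That's 3 operations.
So at minimum 3 operations come before Task Delta, putting Task Delta no earlier than position 4. That position is achievable by scheduling exactly those predecessors first.

4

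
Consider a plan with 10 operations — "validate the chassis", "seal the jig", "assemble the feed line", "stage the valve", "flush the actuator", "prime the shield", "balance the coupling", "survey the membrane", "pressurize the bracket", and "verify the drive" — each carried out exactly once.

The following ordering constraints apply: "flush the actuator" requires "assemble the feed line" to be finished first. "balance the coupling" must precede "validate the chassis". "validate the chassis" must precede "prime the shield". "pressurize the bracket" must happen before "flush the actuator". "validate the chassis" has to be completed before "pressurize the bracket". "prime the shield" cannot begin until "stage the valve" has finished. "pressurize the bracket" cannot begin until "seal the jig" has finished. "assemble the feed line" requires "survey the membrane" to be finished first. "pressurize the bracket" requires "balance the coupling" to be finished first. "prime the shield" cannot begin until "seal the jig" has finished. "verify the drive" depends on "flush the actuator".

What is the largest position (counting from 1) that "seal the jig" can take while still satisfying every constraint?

Following every chain forward from "seal the jig", the operations that must come later are "flush the actuator", "prime the shield", "pressurize the bracket", "verify the drive" — 4 of them.
So at least 4 operations follow "seal the jig", putting "seal the jig" no later than position 6. That position is achievable by scheduling everything else first.

6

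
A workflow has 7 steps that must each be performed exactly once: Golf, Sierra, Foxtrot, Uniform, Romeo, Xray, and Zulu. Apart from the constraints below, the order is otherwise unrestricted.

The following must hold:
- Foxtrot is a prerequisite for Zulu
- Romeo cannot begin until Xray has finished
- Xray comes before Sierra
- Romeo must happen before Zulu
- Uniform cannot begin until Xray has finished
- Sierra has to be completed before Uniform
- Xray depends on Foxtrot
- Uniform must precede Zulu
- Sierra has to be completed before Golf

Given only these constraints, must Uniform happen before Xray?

The constraints actually force Xray before Uniform (via Xray → Uniform), not the other way around.
So Uniform does not have to come before Xray — it cannot.

No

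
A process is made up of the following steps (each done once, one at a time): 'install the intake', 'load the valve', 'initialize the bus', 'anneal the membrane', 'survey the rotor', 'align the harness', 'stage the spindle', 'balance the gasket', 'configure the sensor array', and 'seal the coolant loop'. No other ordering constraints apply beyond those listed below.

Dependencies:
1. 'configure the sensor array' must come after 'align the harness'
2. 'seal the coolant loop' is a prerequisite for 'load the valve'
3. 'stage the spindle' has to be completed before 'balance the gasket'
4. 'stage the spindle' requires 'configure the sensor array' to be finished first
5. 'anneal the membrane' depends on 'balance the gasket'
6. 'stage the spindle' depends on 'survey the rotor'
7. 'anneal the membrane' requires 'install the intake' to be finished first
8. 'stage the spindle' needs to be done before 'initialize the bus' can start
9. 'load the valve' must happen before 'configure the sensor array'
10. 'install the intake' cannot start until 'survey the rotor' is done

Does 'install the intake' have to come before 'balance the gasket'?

No

'install the intake' and 'balance the gasket' are not related by any chain of constraints.
There exist valid orderings with 'balance the gasket' before 'install the intake', so 'install the intake' is not required to come first.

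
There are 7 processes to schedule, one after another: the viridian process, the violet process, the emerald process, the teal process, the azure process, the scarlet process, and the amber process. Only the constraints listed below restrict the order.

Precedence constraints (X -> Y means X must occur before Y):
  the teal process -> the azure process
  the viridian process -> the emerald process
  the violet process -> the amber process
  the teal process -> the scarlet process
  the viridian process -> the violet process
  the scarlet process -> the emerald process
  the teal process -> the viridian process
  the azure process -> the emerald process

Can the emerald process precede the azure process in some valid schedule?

There is a dependency chain the azure process → the emerald process, so the emerald process always comes after the azure process.
Hence the emerald process can never be scheduled before the azure process.

No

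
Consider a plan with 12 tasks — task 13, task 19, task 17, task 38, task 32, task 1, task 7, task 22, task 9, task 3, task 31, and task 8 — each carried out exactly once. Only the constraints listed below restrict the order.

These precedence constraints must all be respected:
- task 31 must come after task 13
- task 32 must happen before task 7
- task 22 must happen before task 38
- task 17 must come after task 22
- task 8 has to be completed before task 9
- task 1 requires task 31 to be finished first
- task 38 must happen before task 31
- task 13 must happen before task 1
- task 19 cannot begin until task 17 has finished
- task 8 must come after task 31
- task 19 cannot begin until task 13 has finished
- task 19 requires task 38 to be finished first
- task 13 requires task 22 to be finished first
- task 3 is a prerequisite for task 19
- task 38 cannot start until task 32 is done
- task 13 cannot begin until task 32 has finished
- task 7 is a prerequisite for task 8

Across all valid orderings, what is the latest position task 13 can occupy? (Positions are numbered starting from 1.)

7

Following every chain forward from task 13, the tasks that must come later are task 19, task 1, task 9, task 31, task 8 — 5 of them.
So at least 5 tasks follow task 13, putting task 13 no later than position 7. That position is achievable by scheduling everything else first.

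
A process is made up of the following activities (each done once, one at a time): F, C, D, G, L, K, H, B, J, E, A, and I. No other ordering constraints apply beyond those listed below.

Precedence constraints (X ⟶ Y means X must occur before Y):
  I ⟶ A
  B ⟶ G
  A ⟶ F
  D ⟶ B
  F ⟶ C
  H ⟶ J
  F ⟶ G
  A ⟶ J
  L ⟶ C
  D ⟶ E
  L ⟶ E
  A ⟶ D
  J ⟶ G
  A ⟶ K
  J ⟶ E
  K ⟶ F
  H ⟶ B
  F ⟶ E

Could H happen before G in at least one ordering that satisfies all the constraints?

H is actually forced before G by the constraints, so certainly some valid ordering has H first.

Yes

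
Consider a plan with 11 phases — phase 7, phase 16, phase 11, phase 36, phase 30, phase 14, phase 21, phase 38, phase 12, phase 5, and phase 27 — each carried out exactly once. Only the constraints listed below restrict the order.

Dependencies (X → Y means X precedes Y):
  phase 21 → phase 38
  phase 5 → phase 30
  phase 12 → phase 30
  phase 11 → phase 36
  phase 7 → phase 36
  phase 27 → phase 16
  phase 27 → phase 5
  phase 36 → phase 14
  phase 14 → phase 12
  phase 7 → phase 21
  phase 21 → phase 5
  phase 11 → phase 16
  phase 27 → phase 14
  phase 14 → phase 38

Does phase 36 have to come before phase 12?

Following the dependencies: phase 36 → phase 14 → phase 12.
That forces phase 36 before phase 12 in every valid schedule.

Yes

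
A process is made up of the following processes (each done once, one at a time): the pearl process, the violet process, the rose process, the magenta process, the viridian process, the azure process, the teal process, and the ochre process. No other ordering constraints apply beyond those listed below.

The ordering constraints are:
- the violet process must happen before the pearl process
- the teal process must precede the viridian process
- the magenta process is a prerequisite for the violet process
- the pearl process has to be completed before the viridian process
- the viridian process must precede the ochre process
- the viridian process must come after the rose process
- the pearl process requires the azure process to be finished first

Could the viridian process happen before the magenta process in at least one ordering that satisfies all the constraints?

No

Following the magenta process → the violet process → the pearl process → the viridian process, the magenta process must precede the viridian process in every valid ordering.
So no valid ordering can have the viridian process before the magenta process.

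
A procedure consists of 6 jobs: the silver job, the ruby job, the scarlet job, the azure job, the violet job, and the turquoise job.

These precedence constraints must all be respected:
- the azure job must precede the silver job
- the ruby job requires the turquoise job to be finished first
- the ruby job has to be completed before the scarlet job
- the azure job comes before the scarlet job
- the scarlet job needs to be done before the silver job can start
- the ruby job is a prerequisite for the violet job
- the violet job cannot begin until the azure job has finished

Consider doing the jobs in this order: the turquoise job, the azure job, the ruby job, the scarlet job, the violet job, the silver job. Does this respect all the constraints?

Every stated constraint is respected: the azure job sits at position 2, ahead of the silver job at position 6, and each of the other listed pairs likewise has the predecessor earlier in the sequence.

Yes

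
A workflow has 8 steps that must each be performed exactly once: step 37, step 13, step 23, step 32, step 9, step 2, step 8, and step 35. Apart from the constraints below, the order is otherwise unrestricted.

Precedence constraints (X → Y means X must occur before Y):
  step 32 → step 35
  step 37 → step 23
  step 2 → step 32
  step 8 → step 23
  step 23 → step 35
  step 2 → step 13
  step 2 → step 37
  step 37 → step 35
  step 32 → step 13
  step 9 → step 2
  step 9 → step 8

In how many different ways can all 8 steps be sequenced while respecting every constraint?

Step 9 is the only step with nothing required before it, so every ordering starts there.
Systematically extending each partial ordering one step at a time and counting, there are 37 complete orderings.

37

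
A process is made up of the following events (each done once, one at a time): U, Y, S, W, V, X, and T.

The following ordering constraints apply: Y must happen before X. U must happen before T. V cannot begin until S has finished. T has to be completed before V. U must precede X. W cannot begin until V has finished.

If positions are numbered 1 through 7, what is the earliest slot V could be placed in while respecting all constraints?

4

Every event that must precede V has to come before it. Tracing all chains that end at V, those events are: U, S, T — 3 in total.
So at minimum 3 events come before V, putting V no earlier than position 4. That position is achievable by scheduling exactly those predecessors first.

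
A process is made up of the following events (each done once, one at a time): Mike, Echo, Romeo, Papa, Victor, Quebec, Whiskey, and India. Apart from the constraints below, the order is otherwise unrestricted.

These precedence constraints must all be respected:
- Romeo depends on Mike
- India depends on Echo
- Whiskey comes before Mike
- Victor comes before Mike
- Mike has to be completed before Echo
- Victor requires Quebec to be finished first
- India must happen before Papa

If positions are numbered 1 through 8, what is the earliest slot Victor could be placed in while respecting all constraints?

2

Working backwards through the constraints from Victor, its only required predecessor is Quebec.
With 1 mandatory predecessor, the earliest Victor can sit is position 1+1 = 2, and placing just that one first achieves it.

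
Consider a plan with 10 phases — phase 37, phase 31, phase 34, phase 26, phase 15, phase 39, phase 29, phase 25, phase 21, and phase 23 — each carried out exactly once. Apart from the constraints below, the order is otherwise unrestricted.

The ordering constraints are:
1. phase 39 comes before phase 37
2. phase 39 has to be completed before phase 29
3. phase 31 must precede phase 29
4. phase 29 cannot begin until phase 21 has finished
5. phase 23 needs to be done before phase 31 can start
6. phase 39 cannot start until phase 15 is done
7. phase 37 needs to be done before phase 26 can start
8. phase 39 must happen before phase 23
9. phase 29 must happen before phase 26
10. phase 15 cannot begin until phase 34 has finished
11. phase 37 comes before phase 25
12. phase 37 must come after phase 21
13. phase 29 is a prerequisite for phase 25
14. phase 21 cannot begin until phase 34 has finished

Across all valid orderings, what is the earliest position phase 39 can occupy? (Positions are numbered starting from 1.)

3

The phases that are forced before phase 39, directly or transitively, are phase 34, phase 15. That's 2 phases.
So at minimum 2 phases come before phase 39, putting phase 39 no earlier than position 3. That position is achievable by scheduling exactly those predecessors first.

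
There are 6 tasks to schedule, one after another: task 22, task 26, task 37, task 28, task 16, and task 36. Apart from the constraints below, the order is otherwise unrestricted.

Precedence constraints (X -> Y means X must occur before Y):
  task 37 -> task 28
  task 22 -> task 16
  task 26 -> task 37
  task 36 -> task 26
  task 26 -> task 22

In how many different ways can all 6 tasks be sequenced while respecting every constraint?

Only task 36 has no prerequisites, so it must go first.
Systematically extending each partial ordering one task at a time and counting, there are 6 complete orderings.

6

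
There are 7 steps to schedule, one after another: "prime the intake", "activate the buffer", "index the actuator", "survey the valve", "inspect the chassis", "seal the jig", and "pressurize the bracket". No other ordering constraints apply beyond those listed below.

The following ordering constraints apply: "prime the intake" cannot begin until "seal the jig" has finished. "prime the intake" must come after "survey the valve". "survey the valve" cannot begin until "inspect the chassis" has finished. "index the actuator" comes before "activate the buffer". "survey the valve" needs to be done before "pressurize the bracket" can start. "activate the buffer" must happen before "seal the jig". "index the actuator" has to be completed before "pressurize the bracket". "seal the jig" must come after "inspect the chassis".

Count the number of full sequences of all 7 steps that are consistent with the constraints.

27

2 steps have no prerequisites ("index the actuator", "inspect the chassis"), so any of them could come first.
Systematically extending each partial ordering one step at a time and counting, there are 27 complete orderings.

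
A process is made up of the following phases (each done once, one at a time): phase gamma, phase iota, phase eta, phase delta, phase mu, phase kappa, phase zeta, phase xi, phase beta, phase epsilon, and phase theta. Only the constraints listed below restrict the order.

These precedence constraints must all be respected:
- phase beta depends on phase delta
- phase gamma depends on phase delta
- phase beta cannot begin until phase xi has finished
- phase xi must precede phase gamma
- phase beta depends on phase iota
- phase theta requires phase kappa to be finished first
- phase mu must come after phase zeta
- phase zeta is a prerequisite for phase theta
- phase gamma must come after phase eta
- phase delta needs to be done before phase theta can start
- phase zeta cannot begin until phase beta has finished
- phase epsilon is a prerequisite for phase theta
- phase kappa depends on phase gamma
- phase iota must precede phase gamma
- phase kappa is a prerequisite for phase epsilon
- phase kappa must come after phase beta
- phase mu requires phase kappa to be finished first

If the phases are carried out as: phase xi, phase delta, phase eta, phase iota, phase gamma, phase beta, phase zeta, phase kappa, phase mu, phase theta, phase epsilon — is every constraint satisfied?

No

In the proposed order, phase theta appears before phase epsilon.
That contradicts the constraint that phase epsilon must precede phase theta.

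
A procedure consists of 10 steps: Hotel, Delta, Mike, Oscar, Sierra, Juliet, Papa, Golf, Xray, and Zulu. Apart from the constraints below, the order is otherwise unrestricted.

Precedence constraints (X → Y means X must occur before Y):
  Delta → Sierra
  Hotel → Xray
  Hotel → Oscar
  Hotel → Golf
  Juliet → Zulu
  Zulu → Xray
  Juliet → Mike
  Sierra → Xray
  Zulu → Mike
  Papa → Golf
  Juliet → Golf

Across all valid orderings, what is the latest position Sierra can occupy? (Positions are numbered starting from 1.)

Following the constraints forward from Sierra, its only required successor is Xray.
With 1 mandatory successor out of 10 steps total, the latest slot for Sierra is 10−1 = 9, and it's reachable by doing all non-successors before Sierra.

9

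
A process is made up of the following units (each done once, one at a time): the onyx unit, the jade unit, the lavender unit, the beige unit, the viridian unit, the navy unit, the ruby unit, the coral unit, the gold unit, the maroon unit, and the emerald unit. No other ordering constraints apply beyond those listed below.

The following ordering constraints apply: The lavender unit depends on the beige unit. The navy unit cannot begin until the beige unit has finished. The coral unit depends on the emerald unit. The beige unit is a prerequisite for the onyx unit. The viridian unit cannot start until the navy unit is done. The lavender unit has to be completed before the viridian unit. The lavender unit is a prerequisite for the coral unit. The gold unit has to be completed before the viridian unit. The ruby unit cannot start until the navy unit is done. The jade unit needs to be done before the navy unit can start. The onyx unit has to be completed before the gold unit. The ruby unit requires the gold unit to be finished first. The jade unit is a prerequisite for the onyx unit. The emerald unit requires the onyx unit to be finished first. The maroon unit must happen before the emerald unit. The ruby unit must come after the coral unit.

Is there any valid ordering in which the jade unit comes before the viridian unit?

The jade unit is actually forced before the viridian unit by the constraints, so certainly some valid ordering has the jade unit first.

Yes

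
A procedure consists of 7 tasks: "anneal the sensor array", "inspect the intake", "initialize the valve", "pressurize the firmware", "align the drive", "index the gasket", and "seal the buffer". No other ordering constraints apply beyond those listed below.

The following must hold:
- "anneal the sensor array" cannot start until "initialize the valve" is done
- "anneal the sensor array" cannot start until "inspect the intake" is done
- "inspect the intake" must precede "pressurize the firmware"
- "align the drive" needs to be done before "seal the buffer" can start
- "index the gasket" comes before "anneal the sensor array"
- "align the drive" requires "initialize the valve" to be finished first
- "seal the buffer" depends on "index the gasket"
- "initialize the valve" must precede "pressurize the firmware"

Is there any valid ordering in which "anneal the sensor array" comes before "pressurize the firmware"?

Nothing in the constraints forces "pressurize the firmware" before "anneal the sensor array" — there is no chain from "pressurize the firmware" to "anneal the sensor array".
So a valid ordering placing "anneal the sensor array" earlier than "pressurize the firmware" exists.

Yes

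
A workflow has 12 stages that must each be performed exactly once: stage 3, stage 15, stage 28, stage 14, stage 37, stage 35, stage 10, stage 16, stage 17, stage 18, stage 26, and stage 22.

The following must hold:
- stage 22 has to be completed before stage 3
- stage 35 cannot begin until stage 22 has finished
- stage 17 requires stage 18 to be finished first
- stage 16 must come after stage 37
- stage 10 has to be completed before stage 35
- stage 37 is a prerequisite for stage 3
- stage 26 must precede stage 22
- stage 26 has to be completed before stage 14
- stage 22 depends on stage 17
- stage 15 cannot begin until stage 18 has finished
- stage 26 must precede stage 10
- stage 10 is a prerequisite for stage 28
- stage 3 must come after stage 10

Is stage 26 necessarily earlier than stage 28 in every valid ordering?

Chaining the stated constraints: stage 26 → stage 10 → stage 28.
That forces stage 26 before stage 28 in every valid schedule.

Yes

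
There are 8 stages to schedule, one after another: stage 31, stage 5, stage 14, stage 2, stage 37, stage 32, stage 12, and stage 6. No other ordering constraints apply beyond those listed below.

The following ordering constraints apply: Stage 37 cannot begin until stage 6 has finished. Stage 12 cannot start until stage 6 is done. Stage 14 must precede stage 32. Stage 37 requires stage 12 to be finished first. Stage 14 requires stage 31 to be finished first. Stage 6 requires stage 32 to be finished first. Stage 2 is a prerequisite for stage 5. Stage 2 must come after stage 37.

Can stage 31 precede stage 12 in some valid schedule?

Yes

The constraints force stage 31 before stage 12, so yes — every valid ordering has stage 31 earlier.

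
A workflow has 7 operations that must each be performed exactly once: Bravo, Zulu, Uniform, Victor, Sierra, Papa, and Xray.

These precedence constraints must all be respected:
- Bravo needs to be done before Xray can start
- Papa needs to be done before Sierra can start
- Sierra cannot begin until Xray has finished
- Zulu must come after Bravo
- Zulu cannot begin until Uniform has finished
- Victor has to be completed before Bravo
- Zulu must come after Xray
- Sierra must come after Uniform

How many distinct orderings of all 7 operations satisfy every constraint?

The operations with no prerequisites are Uniform, Victor, Papa; any of them can be placed first.
Counting all ways to extend the partial order to a total order gives 44.

44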